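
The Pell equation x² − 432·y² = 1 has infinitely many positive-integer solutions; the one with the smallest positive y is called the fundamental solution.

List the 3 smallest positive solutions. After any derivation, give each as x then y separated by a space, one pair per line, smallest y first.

√432 = [20; 1,3,1,1,1,3,1,40, …], period ℓ=8 (even) → k=7
a_0=20:  p_0=20·1+0=20,  q_0=20·0+1=1
a_1=1:  p_1=1·20+1=21,  q_1=1·1+0=1
…
a_6=3:  p_6=3·291+187=1060,  q_6=3·14+9=51
a_7=1:  p_7=1·1060+291=1351,  q_7=1·51+14=65
fundamental: x₁=1351, y₁=65  (since 1825201 − 432·4225 = 1)
k=2:  x_2 = 1351·1351+432·65·65 = 3650401,  y_2 = 1351·65+65·1351 = 175630
k=3:  x_3 = 1351·3650401+432·65·175630 = 9863382151,  y_3 = 1351·175630+65·3650401 = 474552195

1351 65
3650401 175630
9863382151 474552195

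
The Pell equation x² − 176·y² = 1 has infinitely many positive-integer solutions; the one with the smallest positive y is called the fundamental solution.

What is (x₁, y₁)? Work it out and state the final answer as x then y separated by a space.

√176 → a₀=13, period (3,1,3,26); ℓ=4 even so k=3
k=0  a_k=13  p_k/q_k = 13/1
…
k=2  a_k=1  p_k/q_k = 53/4
k=3  a_k=3  p_k/q_k = 199/15
(x₁, y₁) = (199, 15);  199² − 176·15² = 1 ✓

199 15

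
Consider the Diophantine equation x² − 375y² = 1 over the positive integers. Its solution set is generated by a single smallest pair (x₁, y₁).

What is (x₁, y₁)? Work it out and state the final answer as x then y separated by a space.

15124 781

d=375: √d = [19; 2,1,2,1,5,1,2,1,2,38] (ℓ=10, even), read p_9/q_9
a_0=19:  p_0=19·1+0=19,  q_0=19·0+1=1
a_1=2:  p_1=2·19+1=39,  q_1=2·1+0=2
…
a_4=1:  p_4=1·155+58=213,  q_4=1·8+3=11
…
a_7=2:  p_7=2·1433+1220=4086,  q_7=2·74+63=211
a_8=1:  p_8=1·4086+1433=5519,  q_8=1·211+74=285
a_9=2:  p_9=2·5519+4086=15124,  q_9=2·285+211=781
→ (15124, 781).  Check: 15124²=228735376, 375·781²=228735375, difference 1.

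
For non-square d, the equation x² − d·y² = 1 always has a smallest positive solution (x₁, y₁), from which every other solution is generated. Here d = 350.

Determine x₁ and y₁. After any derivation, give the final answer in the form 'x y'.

√350 → a₀=18, period (1,2,2,2,1,36); ℓ=6 even so k=5
k=0  a_k=18  p_k/q_k = 18/1
k=1  a_k=1  p_k/q_k = 19/1
…
k=4  a_k=2  p_k/q_k = 318/17
k=5  a_k=1  p_k/q_k = 449/24
→ (449, 24).  Check: 449²=201601, 350·24²=201600, difference 1.

449 24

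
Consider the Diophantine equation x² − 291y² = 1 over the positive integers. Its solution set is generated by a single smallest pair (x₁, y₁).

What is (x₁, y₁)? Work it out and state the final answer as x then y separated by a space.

d=291: √d = [17; 17,34] (ℓ=2, even), read p_1/q_1
a_0=17:  p_0=17·1+0=17,  q_0=17·0+1=1
a_1=17:  p_1=17·17+1=290,  q_1=17·1+0=17
→ (290, 17).  Check: 290²=84100, 291·17²=84099, difference 1.

290 17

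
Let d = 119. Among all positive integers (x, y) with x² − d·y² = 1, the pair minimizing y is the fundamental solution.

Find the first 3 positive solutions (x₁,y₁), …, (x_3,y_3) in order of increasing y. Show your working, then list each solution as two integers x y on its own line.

120 11
28799 2640
6911640 633589

d=119: √d = [10; 1,9,1,20] (ℓ=4, even), read p_3/q_3
i=0: a=10 ⇒ p=10, q=1
…
i=2: a=9 ⇒ p=109, q=10
i=3: a=1 ⇒ p=120, q=11
(x₁, y₁) = (120, 11);  120² − 119·11² = 1 ✓
n=2: (120,11)∘(120,11) = (120·120+119·11·11, 120·11+11·120) = (28799,2640)
n=3: (28799,2640)∘(120,11) = (120·28799+119·11·2640, 120·2640+11·28799) = (6911640,633589)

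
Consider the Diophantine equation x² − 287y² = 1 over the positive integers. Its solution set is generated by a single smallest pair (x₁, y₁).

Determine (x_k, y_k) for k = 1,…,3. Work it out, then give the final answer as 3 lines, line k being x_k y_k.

√287 = [16; 1,15,1,32, …], period ℓ=4 (even) → k=3
a_0=16:  p_0=16·1+0=16,  q_0=16·0+1=1
a_1=1:  p_1=1·16+1=17,  q_1=1·1+0=1
a_2=15:  p_2=15·17+16=271,  q_2=15·1+1=16
a_3=1:  p_3=1·271+17=288,  q_3=1·16+1=17
→ (288, 17).  Check: 288²=82944, 287·17²=82943, difference 1.
n=2: (288,17)∘(288,17) = (288·288+287·17·17, 288·17+17·288) = (165887,9792)
n=3: (165887,9792)∘(288,17) = (288·165887+287·17·9792, 288·9792+17·165887) = (95550624,5640175)

288 17
165887 9792
95550624 5640175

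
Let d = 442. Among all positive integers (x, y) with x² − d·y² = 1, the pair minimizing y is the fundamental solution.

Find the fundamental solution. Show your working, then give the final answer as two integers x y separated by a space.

√442 = [21; 42, …], period ℓ=1 (odd) → k=1
a_0=21:  p_0=21·1+0=21,  q_0=21·0+1=1
a_1=42:  p_1=42·21+1=883,  q_1=42·1+0=42
fundamental: x₁=883, y₁=42  (since 779689 − 442·1764 = 1)

883 42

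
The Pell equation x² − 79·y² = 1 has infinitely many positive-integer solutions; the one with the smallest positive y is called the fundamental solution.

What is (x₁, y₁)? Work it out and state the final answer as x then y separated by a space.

80 9

d=79: √d = [8; 1,7,1,16] (ℓ=4, even), read p_3/q_3
i=0: a=8 ⇒ p=8, q=1
…
i=2: a=7 ⇒ p=71, q=8
i=3: a=1 ⇒ p=80, q=9
fundamental: x₁=80, y₁=9  (since 6400 − 79·81 = 1)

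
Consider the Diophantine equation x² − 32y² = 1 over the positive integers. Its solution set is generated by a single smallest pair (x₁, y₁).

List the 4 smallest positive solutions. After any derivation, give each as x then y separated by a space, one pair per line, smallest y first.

17 3
577 102
19601 3465
665857 117708

[5; 1,1,1,10] for √32; ℓ=4 ⇒ convergent index 3
step 0: (5, 1)  from 5·(1,0) + (0,1)
…
step 2: (11, 2)  from 1·(6,1) + (5,1)
step 3: (17, 3)  from 1·(11,2) + (6,1)
(x₁, y₁) = (17, 3);  17² − 32·3² = 1 ✓
k=2:  x_2 = 17·17+32·3·3 = 577,  y_2 = 17·3+3·17 = 102
k=3:  x_3 = 17·577+32·3·102 = 19601,  y_3 = 17·102+3·577 = 3465
k=4:  x_4 = 17·19601+32·3·3465 = 665857,  y_4 = 17·3465+3·19601 = 117708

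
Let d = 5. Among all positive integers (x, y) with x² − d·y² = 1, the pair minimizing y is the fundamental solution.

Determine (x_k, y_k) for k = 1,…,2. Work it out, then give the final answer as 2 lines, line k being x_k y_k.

9 4
161 72

d=5: √d = [2; 4] (ℓ=1, odd), read p_1/q_1
step 0: (2, 1)  from 2·(1,0) + (0,1)
step 1: (9, 4)  from 4·(2,1) + (1,0)
→ (9, 4).  Check: 9²=81, 5·4²=80, difference 1.
(9+4√5)^2 = 161 + 72√5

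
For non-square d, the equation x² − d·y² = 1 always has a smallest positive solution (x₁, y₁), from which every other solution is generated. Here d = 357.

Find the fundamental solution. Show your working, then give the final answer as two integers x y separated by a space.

√357 → a₀=18, period (1,8,2,8,1,36); ℓ=6 even so k=5
a_0=18:  p_0=18·1+0=18,  q_0=18·0+1=1
…
a_3=2:  p_3=2·170+19=359,  q_3=2·9+1=19
a_4=8:  p_4=8·359+170=3042,  q_4=8·19+9=161
a_5=1:  p_5=1·3042+359=3401,  q_5=1·161+19=180
→ (3401, 180).  Check: 3401²=11566801, 357·180²=11566800, difference 1.

3401 180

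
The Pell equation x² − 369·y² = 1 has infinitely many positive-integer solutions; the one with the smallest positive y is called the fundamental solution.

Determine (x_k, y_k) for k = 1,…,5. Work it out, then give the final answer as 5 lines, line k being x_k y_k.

8396801 437120
141012534067201 7340819306240
2368108374136006451201 123278797782910239360
39769069528107045198367948801 2070295065004669620717268480
667865925565355162349028245713920001 34767711344252426473018978470025600

√369 → a₀=19, period (4,1,3,2,7,4,7,2,3,1,4,38); ℓ=12 even so k=11
step 0: (19, 1)  from 19·(1,0) + (0,1)
step 1: (77, 4)  from 4·(19,1) + (1,0)
step 2: (96, 5)  from 1·(77,4) + (19,1)
step 3: (365, 19)  from 3·(96,5) + (77,4)
…
step 5: (6147, 320)  from 7·(826,43) + (365,19)
step 6: (25414, 1323)  from 4·(6147,320) + (826,43)
step 7: (184045, 9581)  from 7·(25414,1323) + (6147,320)
step 8: (393504, 20485)  from 2·(184045,9581) + (25414,1323)
step 9: (1364557, 71036)  from 3·(393504,20485) + (184045,9581)
step 10: (1758061, 91521)  from 1·(1364557,71036) + (393504,20485)
step 11: (8396801, 437120)  from 4·(1758061,91521) + (1364557,71036)
→ (8396801, 437120).  Check: 8396801²=70506267033601, 369·437120²=70506267033600, difference 1.
k=2:  x_2 = 8396801·8396801+369·437120·437120 = 141012534067201,  y_2 = 8396801·437120+437120·8396801 = 7340819306240
k=3:  x_3 = 8396801·141012534067201+369·437120·7340819306240 = 2368108374136006451201,  y_3 = 8396801·7340819306240+437120·141012534067201 = 123278797782910239360
k=4:  x_4 = 8396801·2368108374136006451201+369·437120·123278797782910239360 = 39769069528107045198367948801,  y_4 = 8396801·123278797782910239360+437120·2368108374136006451201 = 2070295065004669620717268480
k=5:  x_5 = 8396801·39769069528107045198367948801+369·437120·2070295065004669620717268480 = 667865925565355162349028245713920001,  y_5 = 8396801·2070295065004669620717268480+437120·39769069528107045198367948801 = 34767711344252426473018978470025600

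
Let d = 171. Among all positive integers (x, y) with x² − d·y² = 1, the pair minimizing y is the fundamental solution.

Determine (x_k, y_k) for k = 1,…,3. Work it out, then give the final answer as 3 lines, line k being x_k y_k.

[13; 13,26] for √171; ℓ=2 ⇒ convergent index 1
i=0: a=13 ⇒ p=13, q=1
i=1: a=13 ⇒ p=170, q=13
→ (170, 13).  Check: 170²=28900, 171·13²=28899, difference 1.
k=2:  x_2 = 170·170+171·13·13 = 57799,  y_2 = 170·13+13·170 = 4420
k=3:  x_3 = 170·57799+171·13·4420 = 19651490,  y_3 = 170·4420+13·57799 = 1502787

170 13
57799 4420
19651490 1502787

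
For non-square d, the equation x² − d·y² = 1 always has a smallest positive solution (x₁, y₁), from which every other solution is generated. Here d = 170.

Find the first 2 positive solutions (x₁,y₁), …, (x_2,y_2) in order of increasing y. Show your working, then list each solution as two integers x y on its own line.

339 26
229841 17628

√170 → a₀=13, period (26); ℓ=1 odd so k=1
k=0  a_k=13  p_k/q_k = 13/1
k=1  a_k=26  p_k/q_k = 339/26
→ (339, 26).  Check: 339²=114921, 170·26²=114920, difference 1.
k=2:  x_2 = 339·339+170·26·26 = 229841,  y_2 = 339·26+26·339 = 17628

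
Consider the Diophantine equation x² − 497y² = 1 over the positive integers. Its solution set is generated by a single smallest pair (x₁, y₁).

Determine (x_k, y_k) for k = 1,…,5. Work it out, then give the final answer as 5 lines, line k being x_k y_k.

√497 = [22; 3,2,2,5,6,5,2,2,3,44, …], period ℓ=10 (even) → k=9
step 0: (22, 1)  from 22·(1,0) + (0,1)
step 1: (67, 3)  from 3·(22,1) + (1,0)
step 2: (156, 7)  from 2·(67,3) + (22,1)
step 3: (379, 17)  from 2·(156,7) + (67,3)
step 4: (2051, 92)  from 5·(379,17) + (156,7)
step 5: (12685, 569)  from 6·(2051,92) + (379,17)
step 6: (65476, 2937)  from 5·(12685,569) + (2051,92)
step 7: (143637, 6443)  from 2·(65476,2937) + (12685,569)
step 8: (352750, 15823)  from 2·(143637,6443) + (65476,2937)
step 9: (1201887, 53912)  from 3·(352750,15823) + (143637,6443)
(x₁, y₁) = (1201887, 53912);  1201887² − 497·53912² = 1 ✓
(x_2, y_2) = (1201887·1201887 + 497·53912·53912, 1201887·53912 + 53912·1201887) = (2889064721537, 129592263888)
(x_3, y_3) = (1201887·2889064721537 + 497·53912·129592263888, 1201887·129592263888 + 53912·2889064721537) = (6944658661946678751, 311510514535059400)
(x_4, y_4) = (1201887·6944658661946678751 + 497·53912·311510514535059400, 1201887·311510514535059400 + 53912·6944658661946678751) = (16693389930459326703284737, 748800875565868281911712)
(x_5, y_5) = (1201887·16693389930459326703284737 + 497·53912·748800875565868281911712, 1201887·748800875565868281911712 + 53912·16693389930459326703284737) = (40127136686692992928199618718687, 1799948075862157952969508541688)

1201887 53912
2889064721537 129592263888
6944658661946678751 311510514535059400
16693389930459326703284737 748800875565868281911712
40127136686692992928199618718687 1799948075862157952969508541688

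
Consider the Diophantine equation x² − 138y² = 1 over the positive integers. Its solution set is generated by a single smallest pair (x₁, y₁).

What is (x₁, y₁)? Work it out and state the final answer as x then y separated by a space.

√138 → a₀=11, period (1,2,1,22); ℓ=4 even so k=3
i=0: a=11 ⇒ p=11, q=1
…
i=2: a=2 ⇒ p=35, q=3
i=3: a=1 ⇒ p=47, q=4
→ (47, 4).  Check: 47²=2209, 138·4²=2208, difference 1.

47 4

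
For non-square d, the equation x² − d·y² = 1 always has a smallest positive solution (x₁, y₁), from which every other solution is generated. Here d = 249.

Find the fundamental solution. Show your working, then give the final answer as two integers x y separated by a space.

8553815 542076

d=249: √d = [15; 1,3,1,1,5,…,3,1,30] (ℓ=16, even), read p_15/q_15
k=0  a_k=15  p_k/q_k = 15/1
k=1  a_k=1  p_k/q_k = 16/1
k=2  a_k=3  p_k/q_k = 63/4
k=3  a_k=1  p_k/q_k = 79/5
k=4  a_k=1  p_k/q_k = 142/9
k=5  a_k=5  p_k/q_k = 789/50
k=6  a_k=1  p_k/q_k = 931/59
k=7  a_k=3  p_k/q_k = 3582/227
k=8  a_k=10  p_k/q_k = 36751/2329
k=9  a_k=3  p_k/q_k = 113835/7214
k=10  a_k=1  p_k/q_k = 150586/9543
k=11  a_k=5  p_k/q_k = 866765/54929
k=12  a_k=1  p_k/q_k = 1017351/64472
k=13  a_k=1  p_k/q_k = 1884116/119401
k=14  a_k=3  p_k/q_k = 6669699/422675
k=15  a_k=1  p_k/q_k = 8553815/542076
→ (8553815, 542076).  Check: 8553815²=73167751054225, 249·542076²=73167751054224, difference 1.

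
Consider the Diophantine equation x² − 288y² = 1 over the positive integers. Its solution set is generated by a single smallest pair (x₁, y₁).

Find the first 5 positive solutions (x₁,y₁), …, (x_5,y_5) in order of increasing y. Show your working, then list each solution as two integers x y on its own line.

√288 → a₀=16, period (1,32); ℓ=2 even so k=1
k=0  a_k=16  p_k/q_k = 16/1
k=1  a_k=1  p_k/q_k = 17/1
(x₁, y₁) = (17, 1);  17² − 288·1² = 1 ✓
k=2:  x_2 = 17·17+288·1·1 = 577,  y_2 = 17·1+1·17 = 34
k=3:  x_3 = 17·577+288·1·34 = 19601,  y_3 = 17·34+1·577 = 1155
k=4:  x_4 = 17·19601+288·1·1155 = 665857,  y_4 = 17·1155+1·19601 = 39236
k=5:  x_5 = 17·665857+288·1·39236 = 22619537,  y_5 = 17·39236+1·665857 = 1332869

17 1
577 34
19601 1155
665857 39236
22619537 1332869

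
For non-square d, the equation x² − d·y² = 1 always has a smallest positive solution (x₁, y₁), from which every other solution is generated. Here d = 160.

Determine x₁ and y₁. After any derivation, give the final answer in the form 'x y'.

721 57

[12; 1,1,1,5,1,1,1,24] for √160; ℓ=8 ⇒ convergent index 7
a_0=12:  p_0=12·1+0=12,  q_0=12·0+1=1
a_1=1:  p_1=1·12+1=13,  q_1=1·1+0=1
a_2=1:  p_2=1·13+12=25,  q_2=1·1+1=2
…
a_6=1:  p_6=1·253+215=468,  q_6=1·20+17=37
a_7=1:  p_7=1·468+253=721,  q_7=1·37+20=57
(x₁, y₁) = (721, 57);  721² − 160·57² = 1 ✓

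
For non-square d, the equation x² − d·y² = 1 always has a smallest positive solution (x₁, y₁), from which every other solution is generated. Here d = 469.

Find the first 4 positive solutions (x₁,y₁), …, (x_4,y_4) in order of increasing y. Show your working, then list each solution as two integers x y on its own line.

137215 6336
37655912449 1738788480
10333912053241855 477175722560064
2835935484733506355201 130951333540419575040

√469 → a₀=21, period (1,1,1,10,6,10,1,1,1,42); ℓ=10 even so k=9
a_0=21:  p_0=21·1+0=21,  q_0=21·0+1=1
a_1=1:  p_1=1·21+1=22,  q_1=1·1+0=1
a_2=1:  p_2=1·22+21=43,  q_2=1·1+1=2
a_3=1:  p_3=1·43+22=65,  q_3=1·2+1=3
a_4=10:  p_4=10·65+43=693,  q_4=10·3+2=32
…
a_6=10:  p_6=10·4223+693=42923,  q_6=10·195+32=1982
…
a_8=1:  p_8=1·47146+42923=90069,  q_8=1·2177+1982=4159
a_9=1:  p_9=1·90069+47146=137215,  q_9=1·4159+2177=6336
fundamental: x₁=137215, y₁=6336  (since 18827956225 − 469·40144896 = 1)
n=2: (137215,6336)∘(137215,6336) = (137215·137215+469·6336·6336, 137215·6336+6336·137215) = (37655912449,1738788480)
n=3: (37655912449,1738788480)∘(137215,6336) = (137215·37655912449+469·6336·1738788480, 137215·1738788480+6336·37655912449) = (10333912053241855,477175722560064)
n=4: (10333912053241855,477175722560064)∘(137215,6336) = (137215·10333912053241855+469·6336·477175722560064, 137215·477175722560064+6336·10333912053241855) = (2835935484733506355201,130951333540419575040)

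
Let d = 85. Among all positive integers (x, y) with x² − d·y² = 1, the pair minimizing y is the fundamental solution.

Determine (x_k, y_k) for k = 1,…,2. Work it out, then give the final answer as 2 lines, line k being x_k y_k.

d=85: √d = [9; 4,1,1,4,18] (ℓ=5, odd), read p_9/q_9
step 0: (9, 1)  from 9·(1,0) + (0,1)
…
step 3: (83, 9)  from 1·(46,5) + (37,4)
step 4: (378, 41)  from 4·(83,9) + (46,5)
step 5: (6887, 747)  from 18·(378,41) + (83,9)
…
step 8: (62739, 6805)  from 1·(34813,3776) + (27926,3029)
step 9: (285769, 30996)  from 4·(62739,6805) + (34813,3776)
→ (285769, 30996).  Check: 285769²=81663921361, 85·30996²=81663921360, difference 1.
(x_2, y_2) = (285769·285769 + 85·30996·30996, 285769·30996 + 30996·285769) = (163327842721, 17715391848)

285769 30996
163327842721 17715391848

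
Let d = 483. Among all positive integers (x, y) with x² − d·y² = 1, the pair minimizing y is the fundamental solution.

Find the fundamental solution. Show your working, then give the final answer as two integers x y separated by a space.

22 1

d=483: √d = [21; 1,42] (ℓ=2, even), read p_1/q_1
step 0: (21, 1)  from 21·(1,0) + (0,1)
step 1: (22, 1)  from 1·(21,1) + (1,0)
fundamental: x₁=22, y₁=1  (since 484 − 483·1 = 1)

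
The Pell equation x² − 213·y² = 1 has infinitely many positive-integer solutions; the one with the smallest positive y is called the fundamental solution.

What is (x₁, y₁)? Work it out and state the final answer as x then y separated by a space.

d=213: √d = [14; 1,1,2,6,1,8,1,6,2,1,1,28] (ℓ=12, even), read p_11/q_11
step 0: (14, 1)  from 14·(1,0) + (0,1)
step 1: (15, 1)  from 1·(14,1) + (1,0)
…
step 3: (73, 5)  from 2·(29,2) + (15,1)
step 4: (467, 32)  from 6·(73,5) + (29,2)
…
step 6: (4787, 328)  from 8·(540,37) + (467,32)
step 7: (5327, 365)  from 1·(4787,328) + (540,37)
step 8: (36749, 2518)  from 6·(5327,365) + (4787,328)
step 9: (78825, 5401)  from 2·(36749,2518) + (5327,365)
step 10: (115574, 7919)  from 1·(78825,5401) + (36749,2518)
step 11: (194399, 13320)  from 1·(115574,7919) + (78825,5401)
→ (194399, 13320).  Check: 194399²=37790971201, 213·13320²=37790971200, difference 1.

194399 13320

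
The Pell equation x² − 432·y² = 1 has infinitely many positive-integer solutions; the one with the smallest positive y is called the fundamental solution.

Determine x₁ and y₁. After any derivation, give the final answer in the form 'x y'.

1351 65

[20; 1,3,1,1,1,3,1,40] for √432; ℓ=8 ⇒ convergent index 7
a_0=20:  p_0=20·1+0=20,  q_0=20·0+1=1
…
a_3=1:  p_3=1·83+21=104,  q_3=1·4+1=5
a_4=1:  p_4=1·104+83=187,  q_4=1·5+4=9
a_5=1:  p_5=1·187+104=291,  q_5=1·9+5=14
a_6=3:  p_6=3·291+187=1060,  q_6=3·14+9=51
a_7=1:  p_7=1·1060+291=1351,  q_7=1·51+14=65
→ (1351, 65).  Check: 1351²=1825201, 432·65²=1825200, difference 1.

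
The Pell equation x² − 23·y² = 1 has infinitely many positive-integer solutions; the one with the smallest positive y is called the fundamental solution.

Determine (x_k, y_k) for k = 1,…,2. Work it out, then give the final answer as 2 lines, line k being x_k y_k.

24 5
1151 240

[4; 1,3,1,8] for √23; ℓ=4 ⇒ convergent index 3
step 0: (4, 1)  from 4·(1,0) + (0,1)
step 1: (5, 1)  from 1·(4,1) + (1,0)
step 2: (19, 4)  from 3·(5,1) + (4,1)
step 3: (24, 5)  from 1·(19,4) + (5,1)
→ (24, 5).  Check: 24²=576, 23·5²=575, difference 1.
k=2:  x_2 = 24·24+23·5·5 = 1151,  y_2 = 24·5+5·24 = 240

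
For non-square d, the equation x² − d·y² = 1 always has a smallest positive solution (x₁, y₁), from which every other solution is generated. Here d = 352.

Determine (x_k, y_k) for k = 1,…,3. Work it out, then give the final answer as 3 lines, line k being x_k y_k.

√352 = [18; 1,3,5,9,5,3,1,36, …], period ℓ=8 (even) → k=7
k=0  a_k=18  p_k/q_k = 18/1
k=1  a_k=1  p_k/q_k = 19/1
…
k=3  a_k=5  p_k/q_k = 394/21
…
k=5  a_k=5  p_k/q_k = 18499/986
k=6  a_k=3  p_k/q_k = 59118/3151
k=7  a_k=1  p_k/q_k = 77617/4137
fundamental: x₁=77617, y₁=4137  (since 6024398689 − 352·17114769 = 1)
k=2:  x_2 = 77617·77617+352·4137·4137 = 12048797377,  y_2 = 77617·4137+4137·77617 = 642203058
k=3:  x_3 = 77617·12048797377+352·4137·642203058 = 1870383011943601,  y_3 = 77617·642203058+4137·12048797377 = 99691749501435

77617 4137
12048797377 642203058
1870383011943601 99691749501435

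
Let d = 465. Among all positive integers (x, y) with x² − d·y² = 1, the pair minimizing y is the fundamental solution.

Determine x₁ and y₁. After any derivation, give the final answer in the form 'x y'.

15871 736

√465 → a₀=21, period (1,1,3,2,2,2,3,1,1,42); ℓ=10 even so k=9
a_0=21:  p_0=21·1+0=21,  q_0=21·0+1=1
a_1=1:  p_1=1·21+1=22,  q_1=1·1+0=1
…
a_4=2:  p_4=2·151+43=345,  q_4=2·7+2=16
a_5=2:  p_5=2·345+151=841,  q_5=2·16+7=39
a_6=2:  p_6=2·841+345=2027,  q_6=2·39+16=94
a_7=3:  p_7=3·2027+841=6922,  q_7=3·94+39=321
a_8=1:  p_8=1·6922+2027=8949,  q_8=1·321+94=415
a_9=1:  p_9=1·8949+6922=15871,  q_9=1·415+321=736
(x₁, y₁) = (15871, 736);  15871² − 465·736² = 1 ✓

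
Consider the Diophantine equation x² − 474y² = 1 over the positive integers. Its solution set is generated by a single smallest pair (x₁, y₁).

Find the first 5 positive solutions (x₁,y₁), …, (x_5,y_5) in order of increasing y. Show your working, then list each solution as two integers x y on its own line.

193549 8890
74922430801 3441301220
29002323118011949 1332120819650670
11226741274261267003201 515661305041693754440
4345849093754985611287088749 199611459857697448136564450

[21; 1,3,2,1,1,…,3,1,42] for √474; ℓ=14 ⇒ convergent index 13
k=0  a_k=21  p_k/q_k = 21/1
…
k=2  a_k=3  p_k/q_k = 87/4
…
k=4  a_k=1  p_k/q_k = 283/13
…
k=7  a_k=6  p_k/q_k = 5051/232
…
k=11  a_k=2  p_k/q_k = 44218/2031
k=12  a_k=3  p_k/q_k = 149331/6859
k=13  a_k=1  p_k/q_k = 193549/8890
(x₁, y₁) = (193549, 8890);  193549² − 474·8890² = 1 ✓
(x_2, y_2) = (193549·193549 + 474·8890·8890, 193549·8890 + 8890·193549) = (74922430801, 3441301220)
(x_3, y_3) = (193549·74922430801 + 474·8890·3441301220, 193549·3441301220 + 8890·74922430801) = (29002323118011949, 1332120819650670)
(x_4, y_4) = (193549·29002323118011949 + 474·8890·1332120819650670, 193549·1332120819650670 + 8890·29002323118011949) = (11226741274261267003201, 515661305041693754440)
(x_5, y_5) = (193549·11226741274261267003201 + 474·8890·515661305041693754440, 193549·515661305041693754440 + 8890·11226741274261267003201) = (4345849093754985611287088749, 199611459857697448136564450)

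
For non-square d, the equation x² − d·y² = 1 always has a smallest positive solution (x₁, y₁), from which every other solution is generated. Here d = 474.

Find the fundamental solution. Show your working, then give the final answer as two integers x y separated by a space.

d=474: √d = [21; 1,3,2,1,1,…,3,1,42] (ℓ=14, even), read p_13/q_13
step 0: (21, 1)  from 21·(1,0) + (0,1)
step 1: (22, 1)  from 1·(21,1) + (1,0)
…
step 10: (16677, 766)  from 1·(10864,499) + (5813,267)
…
step 12: (149331, 6859)  from 3·(44218,2031) + (16677,766)
step 13: (193549, 8890)  from 1·(149331,6859) + (44218,2031)
(x₁, y₁) = (193549, 8890);  193549² − 474·8890² = 1 ✓

193549 8890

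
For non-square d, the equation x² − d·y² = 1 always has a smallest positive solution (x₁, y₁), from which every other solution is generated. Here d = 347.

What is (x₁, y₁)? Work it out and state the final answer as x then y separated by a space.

√347 → a₀=18, period (1,1,1,2,4,…,1,1,36); ℓ=14 even so k=13
k=0  a_k=18  p_k/q_k = 18/1
k=1  a_k=1  p_k/q_k = 19/1
k=2  a_k=1  p_k/q_k = 37/2
…
k=4  a_k=2  p_k/q_k = 149/8
k=5  a_k=4  p_k/q_k = 652/35
k=6  a_k=1  p_k/q_k = 801/43
k=7  a_k=17  p_k/q_k = 14269/766
k=8  a_k=1  p_k/q_k = 15070/809
k=9  a_k=4  p_k/q_k = 74549/4002
k=10  a_k=2  p_k/q_k = 164168/8813
…
k=12  a_k=1  p_k/q_k = 402885/21628
k=13  a_k=1  p_k/q_k = 641602/34443
→ (641602, 34443).  Check: 641602²=411653126404, 347·34443²=411653126403, difference 1.

641602 34443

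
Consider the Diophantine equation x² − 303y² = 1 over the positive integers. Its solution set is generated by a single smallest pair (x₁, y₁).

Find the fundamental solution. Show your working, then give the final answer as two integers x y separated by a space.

d=303: √d = [17; 2,2,5,2,2,34] (ℓ=6, even), read p_5/q_5
i=0: a=17 ⇒ p=17, q=1
i=1: a=2 ⇒ p=35, q=2
i=2: a=2 ⇒ p=87, q=5
i=3: a=5 ⇒ p=470, q=27
i=4: a=2 ⇒ p=1027, q=59
i=5: a=2 ⇒ p=2524, q=145
(x₁, y₁) = (2524, 145);  2524² − 303·145² = 1 ✓

2524 145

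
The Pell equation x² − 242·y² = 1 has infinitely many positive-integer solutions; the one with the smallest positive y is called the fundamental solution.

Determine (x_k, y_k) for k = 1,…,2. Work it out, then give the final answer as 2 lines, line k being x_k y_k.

d=242: √d = [15; 1,1,3,1,14,1,3,1,1,30] (ℓ=10, even), read p_9/q_9
step 0: (15, 1)  from 15·(1,0) + (0,1)
…
step 5: (2069, 133)  from 14·(140,9) + (109,7)
…
step 8: (10905, 701)  from 1·(8696,559) + (2209,142)
step 9: (19601, 1260)  from 1·(10905,701) + (8696,559)
(x₁, y₁) = (19601, 1260);  19601² − 242·1260² = 1 ✓
(19601+1260√242)^2 = 768398401 + 49394520√242

19601 1260
768398401 49394520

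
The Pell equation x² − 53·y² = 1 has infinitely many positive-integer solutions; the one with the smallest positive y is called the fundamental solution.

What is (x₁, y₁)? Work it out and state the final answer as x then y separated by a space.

66249 9100

[7; 3,1,1,3,14] for √53; ℓ=5 ⇒ convergent index 9
k=0  a_k=7  p_k/q_k = 7/1
…
k=2  a_k=1  p_k/q_k = 29/4
…
k=8  a_k=1  p_k/q_k = 18557/2549
k=9  a_k=3  p_k/q_k = 66249/9100
(x₁, y₁) = (66249, 9100);  66249² − 53·9100² = 1 ✓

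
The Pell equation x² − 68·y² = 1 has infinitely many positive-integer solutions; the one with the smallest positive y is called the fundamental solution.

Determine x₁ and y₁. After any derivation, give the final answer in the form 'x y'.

d=68: √d = [8; 4,16] (ℓ=2, even), read p_1/q_1
k=0  a_k=8  p_k/q_k = 8/1
k=1  a_k=4  p_k/q_k = 33/4
→ (33, 4).  Check: 33²=1089, 68·4²=1088, difference 1.

33 4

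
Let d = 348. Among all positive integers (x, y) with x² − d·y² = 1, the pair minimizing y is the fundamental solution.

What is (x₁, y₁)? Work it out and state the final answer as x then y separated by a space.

1567 84

√348 = [18; 1,1,1,8,1,1,1,36, …], period ℓ=8 (even) → k=7
k=0  a_k=18  p_k/q_k = 18/1
k=1  a_k=1  p_k/q_k = 19/1
k=2  a_k=1  p_k/q_k = 37/2
k=3  a_k=1  p_k/q_k = 56/3
k=4  a_k=8  p_k/q_k = 485/26
k=5  a_k=1  p_k/q_k = 541/29
k=6  a_k=1  p_k/q_k = 1026/55
k=7  a_k=1  p_k/q_k = 1567/84
fundamental: x₁=1567, y₁=84  (since 2455489 − 348·7056 = 1)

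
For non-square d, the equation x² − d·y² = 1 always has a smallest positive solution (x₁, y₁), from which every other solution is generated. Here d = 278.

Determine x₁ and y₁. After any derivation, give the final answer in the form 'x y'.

√278 = [16; 1,2,16,2,1,32, …], period ℓ=6 (even) → k=5
i=0: a=16 ⇒ p=16, q=1
…
i=3: a=16 ⇒ p=817, q=49
i=4: a=2 ⇒ p=1684, q=101
i=5: a=1 ⇒ p=2501, q=150
(x₁, y₁) = (2501, 150);  2501² − 278·150² = 1 ✓

2501 150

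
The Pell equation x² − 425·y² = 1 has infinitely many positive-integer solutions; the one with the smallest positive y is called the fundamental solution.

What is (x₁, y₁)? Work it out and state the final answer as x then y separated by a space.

143649 6968

√425 → a₀=20, period (1,1,1,1,1,1,40); ℓ=7 odd so k=13
step 0: (20, 1)  from 20·(1,0) + (0,1)
step 1: (21, 1)  from 1·(20,1) + (1,0)
…
step 3: (62, 3)  from 1·(41,2) + (21,1)
step 4: (103, 5)  from 1·(62,3) + (41,2)
step 5: (165, 8)  from 1·(103,5) + (62,3)
…
step 7: (10885, 528)  from 40·(268,13) + (165,8)
step 8: (11153, 541)  from 1·(10885,528) + (268,13)
…
step 10: (33191, 1610)  from 1·(22038,1069) + (11153,541)
step 11: (55229, 2679)  from 1·(33191,1610) + (22038,1069)
step 12: (88420, 4289)  from 1·(55229,2679) + (33191,1610)
step 13: (143649, 6968)  from 1·(88420,4289) + (55229,2679)
(x₁, y₁) = (143649, 6968);  143649² − 425·6968² = 1 ✓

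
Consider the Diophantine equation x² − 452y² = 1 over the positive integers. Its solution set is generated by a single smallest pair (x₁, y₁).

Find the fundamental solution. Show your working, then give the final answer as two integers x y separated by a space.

√452 = [21; 3,1,5,3,10,3,5,1,3,42, …], period ℓ=10 (even) → k=9
step 0: (21, 1)  from 21·(1,0) + (0,1)
…
step 2: (85, 4)  from 1·(64,3) + (21,1)
…
step 4: (1552, 73)  from 3·(489,23) + (85,4)
step 5: (16009, 753)  from 10·(1552,73) + (489,23)
…
step 7: (263904, 12413)  from 5·(49579,2332) + (16009,753)
step 8: (313483, 14745)  from 1·(263904,12413) + (49579,2332)
step 9: (1204353, 56648)  from 3·(313483,14745) + (263904,12413)
→ (1204353, 56648).  Check: 1204353²=1450466148609, 452·56648²=1450466148608, difference 1.

1204353 56648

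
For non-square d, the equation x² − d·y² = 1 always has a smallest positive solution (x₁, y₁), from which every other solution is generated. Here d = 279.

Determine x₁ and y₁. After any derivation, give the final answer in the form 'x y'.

1520 91

d=279: √d = [16; 1,2,2,1,2,2,1,32] (ℓ=8, even), read p_7/q_7
step 0: (16, 1)  from 16·(1,0) + (0,1)
…
step 3: (117, 7)  from 2·(50,3) + (17,1)
…
step 5: (451, 27)  from 2·(167,10) + (117,7)
step 6: (1069, 64)  from 2·(451,27) + (167,10)
step 7: (1520, 91)  from 1·(1069,64) + (451,27)
(x₁, y₁) = (1520, 91);  1520² − 279·91² = 1 ✓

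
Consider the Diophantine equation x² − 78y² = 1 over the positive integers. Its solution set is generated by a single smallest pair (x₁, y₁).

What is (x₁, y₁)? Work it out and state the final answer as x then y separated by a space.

53 6

d=78: √d = [8; 1,4,1,16] (ℓ=4, even), read p_3/q_3
i=0: a=8 ⇒ p=8, q=1
…
i=2: a=4 ⇒ p=44, q=5
i=3: a=1 ⇒ p=53, q=6
fundamental: x₁=53, y₁=6  (since 2809 − 78·36 = 1)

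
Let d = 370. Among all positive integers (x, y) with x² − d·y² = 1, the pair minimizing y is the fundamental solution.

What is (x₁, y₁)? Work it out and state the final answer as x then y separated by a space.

√370 = [19; 4,4,38, …], period ℓ=3 (odd) → k=5
step 0: (19, 1)  from 19·(1,0) + (0,1)
…
step 2: (327, 17)  from 4·(77,4) + (19,1)
step 3: (12503, 650)  from 38·(327,17) + (77,4)
step 4: (50339, 2617)  from 4·(12503,650) + (327,17)
step 5: (213859, 11118)  from 4·(50339,2617) + (12503,650)
(x₁, y₁) = (213859, 11118);  213859² − 370·11118² = 1 ✓

213859 11118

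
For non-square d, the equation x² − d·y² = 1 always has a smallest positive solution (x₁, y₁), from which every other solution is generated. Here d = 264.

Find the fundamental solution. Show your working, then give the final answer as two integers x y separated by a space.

d=264: √d = [16; 4,32] (ℓ=2, even), read p_1/q_1
k=0  a_k=16  p_k/q_k = 16/1
k=1  a_k=4  p_k/q_k = 65/4
→ (65, 4).  Check: 65²=4225, 264·4²=4224, difference 1.

65 4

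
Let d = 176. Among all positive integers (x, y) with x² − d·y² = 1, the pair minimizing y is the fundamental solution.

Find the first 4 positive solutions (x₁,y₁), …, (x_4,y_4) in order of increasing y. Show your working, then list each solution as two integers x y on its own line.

√176 → a₀=13, period (3,1,3,26); ℓ=4 even so k=3
a_0=13:  p_0=13·1+0=13,  q_0=13·0+1=1
a_1=3:  p_1=3·13+1=40,  q_1=3·1+0=3
a_2=1:  p_2=1·40+13=53,  q_2=1·3+1=4
a_3=3:  p_3=3·53+40=199,  q_3=3·4+3=15
→ (199, 15).  Check: 199²=39601, 176·15²=39600, difference 1.
(199+15√176)^2 = 79201 + 5970√176
(199+15√176)^3 = 31521799 + 2376045√176
(199+15√176)^4 = 12545596801 + 945659940√176

199 15
79201 5970
31521799 2376045
12545596801 945659940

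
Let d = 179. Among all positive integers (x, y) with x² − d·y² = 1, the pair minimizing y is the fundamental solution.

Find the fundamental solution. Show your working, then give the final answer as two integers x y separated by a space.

4190210 313191

√179 → a₀=13, period (2,1,1,1,3,…,1,2,26); ℓ=14 even so k=13
i=0: a=13 ⇒ p=13, q=1
i=1: a=2 ⇒ p=27, q=2
…
i=3: a=1 ⇒ p=67, q=5
…
i=7: a=13 ⇒ p=26999, q=2018
…
i=9: a=3 ⇒ p=438125, q=32747
…
i=11: a=1 ⇒ p=1013292, q=75737
i=12: a=1 ⇒ p=1588459, q=118727
i=13: a=2 ⇒ p=4190210, q=313191
(x₁, y₁) = (4190210, 313191);  4190210² − 179·313191² = 1 ✓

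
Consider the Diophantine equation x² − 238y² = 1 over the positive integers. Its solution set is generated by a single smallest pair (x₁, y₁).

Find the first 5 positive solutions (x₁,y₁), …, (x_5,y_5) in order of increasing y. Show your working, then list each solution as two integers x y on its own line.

11663 756
272051137 17634456
6345864809999 411341319900
148023642285985537 9594947610352944
3452799473617033826063 223811747547751451844

√238 → a₀=15, period (2,2,1,14,1,2,2,30); ℓ=8 even so k=7
step 0: (15, 1)  from 15·(1,0) + (0,1)
step 1: (31, 2)  from 2·(15,1) + (1,0)
step 2: (77, 5)  from 2·(31,2) + (15,1)
step 3: (108, 7)  from 1·(77,5) + (31,2)
…
step 6: (4983, 323)  from 2·(1697,110) + (1589,103)
step 7: (11663, 756)  from 2·(4983,323) + (1697,110)
fundamental: x₁=11663, y₁=756  (since 136025569 − 238·571536 = 1)
(x_2, y_2) = (11663·11663 + 238·756·756, 11663·756 + 756·11663) = (272051137, 17634456)
(x_3, y_3) = (11663·272051137 + 238·756·17634456, 11663·17634456 + 756·272051137) = (6345864809999, 411341319900)
(x_4, y_4) = (11663·6345864809999 + 238·756·411341319900, 11663·411341319900 + 756·6345864809999) = (148023642285985537, 9594947610352944)
(x_5, y_5) = (11663·148023642285985537 + 238·756·9594947610352944, 11663·9594947610352944 + 756·148023642285985537) = (3452799473617033826063, 223811747547751451844)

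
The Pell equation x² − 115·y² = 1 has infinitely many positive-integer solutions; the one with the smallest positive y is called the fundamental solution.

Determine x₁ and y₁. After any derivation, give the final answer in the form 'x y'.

1126 105

d=115: √d = [10; 1,2,1,1,1,1,1,2,1,20] (ℓ=10, even), read p_9/q_9
step 0: (10, 1)  from 10·(1,0) + (0,1)
…
step 2: (32, 3)  from 2·(11,1) + (10,1)
step 3: (43, 4)  from 1·(32,3) + (11,1)
step 4: (75, 7)  from 1·(43,4) + (32,3)
step 5: (118, 11)  from 1·(75,7) + (43,4)
step 6: (193, 18)  from 1·(118,11) + (75,7)
…
step 8: (815, 76)  from 2·(311,29) + (193,18)
step 9: (1126, 105)  from 1·(815,76) + (311,29)
fundamental: x₁=1126, y₁=105  (since 1267876 − 115·11025 = 1)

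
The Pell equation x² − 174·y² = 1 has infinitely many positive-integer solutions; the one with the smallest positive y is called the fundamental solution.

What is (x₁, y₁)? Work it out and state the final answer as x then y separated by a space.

1451 110

√174 = [13; 5,4,5,26, …], period ℓ=4 (even) → k=3
k=0  a_k=13  p_k/q_k = 13/1
…
k=2  a_k=4  p_k/q_k = 277/21
k=3  a_k=5  p_k/q_k = 1451/110
fundamental: x₁=1451, y₁=110  (since 2105401 − 174·12100 = 1)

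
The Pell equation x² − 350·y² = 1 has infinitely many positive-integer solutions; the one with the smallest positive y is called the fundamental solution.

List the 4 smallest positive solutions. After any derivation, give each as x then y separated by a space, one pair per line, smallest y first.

449 24
403201 21552
362074049 19353672
325142092801 17379575904

[18; 1,2,2,2,1,36] for √350; ℓ=6 ⇒ convergent index 5
i=0: a=18 ⇒ p=18, q=1
i=1: a=1 ⇒ p=19, q=1
i=2: a=2 ⇒ p=56, q=3
i=3: a=2 ⇒ p=131, q=7
i=4: a=2 ⇒ p=318, q=17
i=5: a=1 ⇒ p=449, q=24
fundamental: x₁=449, y₁=24  (since 201601 − 350·576 = 1)
k=2:  x_2 = 449·449+350·24·24 = 403201,  y_2 = 449·24+24·449 = 21552
k=3:  x_3 = 449·403201+350·24·21552 = 362074049,  y_3 = 449·21552+24·403201 = 19353672
k=4:  x_4 = 449·362074049+350·24·19353672 = 325142092801,  y_4 = 449·19353672+24·362074049 = 17379575904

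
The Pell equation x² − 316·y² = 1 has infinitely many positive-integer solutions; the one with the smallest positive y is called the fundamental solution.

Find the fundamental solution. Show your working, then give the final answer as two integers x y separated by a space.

12799 720

√316 = [17; 1,3,2,8,2,3,1,34, …], period ℓ=8 (even) → k=7
a_0=17:  p_0=17·1+0=17,  q_0=17·0+1=1
…
a_6=3:  p_6=3·2862+1351=9937,  q_6=3·161+76=559
a_7=1:  p_7=1·9937+2862=12799,  q_7=1·559+161=720
fundamental: x₁=12799, y₁=720  (since 163814401 − 316·518400 = 1)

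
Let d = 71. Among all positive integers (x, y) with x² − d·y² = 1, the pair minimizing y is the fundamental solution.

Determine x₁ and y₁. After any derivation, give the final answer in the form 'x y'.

3480 413

d=71: √d = [8; 2,2,1,7,1,2,2,16] (ℓ=8, even), read p_7/q_7
step 0: (8, 1)  from 8·(1,0) + (0,1)
step 1: (17, 2)  from 2·(8,1) + (1,0)
step 2: (42, 5)  from 2·(17,2) + (8,1)
step 3: (59, 7)  from 1·(42,5) + (17,2)
…
step 5: (514, 61)  from 1·(455,54) + (59,7)
step 6: (1483, 176)  from 2·(514,61) + (455,54)
step 7: (3480, 413)  from 2·(1483,176) + (514,61)
fundamental: x₁=3480, y₁=413  (since 12110400 − 71·170569 = 1)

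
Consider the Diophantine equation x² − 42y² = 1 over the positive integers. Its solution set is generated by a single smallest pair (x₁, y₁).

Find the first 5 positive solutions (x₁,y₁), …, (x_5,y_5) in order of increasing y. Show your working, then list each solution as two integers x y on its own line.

√42 → a₀=6, period (2,12); ℓ=2 even so k=1
a_0=6:  p_0=6·1+0=6,  q_0=6·0+1=1
a_1=2:  p_1=2·6+1=13,  q_1=2·1+0=2
→ (13, 2).  Check: 13²=169, 42·2²=168, difference 1.
(13+2√42)^2 = 337 + 52√42
(13+2√42)^3 = 8749 + 1350√42
(13+2√42)^4 = 227137 + 35048√42
(13+2√42)^5 = 5896813 + 909898√42

13 2
337 52
8749 1350
227137 35048
5896813 909898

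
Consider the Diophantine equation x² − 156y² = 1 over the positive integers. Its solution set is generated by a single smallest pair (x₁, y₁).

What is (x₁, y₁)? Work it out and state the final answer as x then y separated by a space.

√156 = [12; 2,24, …], period ℓ=2 (even) → k=1
step 0: (12, 1)  from 12·(1,0) + (0,1)
step 1: (25, 2)  from 2·(12,1) + (1,0)
fundamental: x₁=25, y₁=2  (since 625 − 156·4 = 1)

25 2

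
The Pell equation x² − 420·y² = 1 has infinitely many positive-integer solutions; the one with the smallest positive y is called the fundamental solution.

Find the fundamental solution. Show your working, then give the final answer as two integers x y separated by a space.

√420 → a₀=20, period (2,40); ℓ=2 even so k=1
a_0=20:  p_0=20·1+0=20,  q_0=20·0+1=1
a_1=2:  p_1=2·20+1=41,  q_1=2·1+0=2
fundamental: x₁=41, y₁=2  (since 1681 − 420·4 = 1)

41 2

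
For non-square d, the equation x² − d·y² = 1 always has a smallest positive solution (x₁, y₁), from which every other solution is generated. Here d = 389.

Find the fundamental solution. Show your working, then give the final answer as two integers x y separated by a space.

3287049 166660

d=389: √d = [19; 1,2,1,1,1,1,2,1,38] (ℓ=9, odd), read p_17/q_17
step 0: (19, 1)  from 19·(1,0) + (0,1)
step 1: (20, 1)  from 1·(19,1) + (1,0)
…
step 3: (79, 4)  from 1·(59,3) + (20,1)
…
step 11: (151493, 7681)  from 2·(50925,2582) + (49643,2517)
…
step 15: (910240, 46151)  from 1·(556329,28207) + (353911,17944)
step 16: (2376809, 120509)  from 2·(910240,46151) + (556329,28207)
step 17: (3287049, 166660)  from 1·(2376809,120509) + (910240,46151)
→ (3287049, 166660).  Check: 3287049²=10804691128401, 389·166660²=10804691128400, difference 1.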